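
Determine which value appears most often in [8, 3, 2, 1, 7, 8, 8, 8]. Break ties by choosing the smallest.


Count the frequency of each value:
  1 appears 1 time(s)
  2 appears 1 time(s)
  3 appears 1 time(s)
  7 appears 1 time(s)
  8 appears 4 time(s)
Maximum frequency is 4.
Only 8 reaches that frequency, so it is the mode.
Final answer: 8


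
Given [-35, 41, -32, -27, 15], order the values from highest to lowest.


Original list: [-35, 41, -32, -27, 15]
Repeatedly take the largest remaining element:
  Remaining [-35, 41, -32, -27, 15] -> largest is 41
  Remaining [-35, -32, -27, 15] -> largest is 15
  Remaining [-35, -32, -27] -> largest is -27
  Remaining [-35, -32] -> largest is -32
  Remaining [-35] -> largest is -35
Collecting the picks in order gives the descending list.
Final answer: [41, 15, -27, -32, -35]


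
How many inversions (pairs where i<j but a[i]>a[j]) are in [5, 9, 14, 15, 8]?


For each element, count the later elements that are smaller than it:
  5 (index 0): smaller elements after it = [] -> 0
  9 (index 1): smaller elements after it = [8] -> 1
  14 (index 2): smaller elements after it = [8] -> 1
  15 (index 3): smaller elements after it = [8] -> 1
Total inversions = 0 + 1 + 1 + 1 = 3
Final answer: 3


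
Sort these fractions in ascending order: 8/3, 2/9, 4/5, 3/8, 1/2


Convert to decimal for comparison:
  8/3 = 2.6667
  2/9 = 0.2222
  4/5 = 0.8
  3/8 = 0.375
  1/2 = 0.5
Decimals in increasing order: 0.2222 < 0.375 < 0.5 < 0.8 < 2.6667
Writing each back as its fraction gives the sorted order.
Final answer: 2/9, 3/8, 1/2, 4/5, 8/3


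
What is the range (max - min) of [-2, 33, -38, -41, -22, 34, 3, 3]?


Maximum value: 34
Minimum value: -41
Range = 34 - (-41) = 75
Final answer: 75


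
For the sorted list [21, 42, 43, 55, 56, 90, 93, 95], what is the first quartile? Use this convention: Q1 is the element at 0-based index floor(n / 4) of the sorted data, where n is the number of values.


The list has n = 8 elements.
Q1 index = floor(8 / 4) = floor(2) = 2
Counting from index 0 in the sorted data, the element at index 2 is 43.
Final answer: 43


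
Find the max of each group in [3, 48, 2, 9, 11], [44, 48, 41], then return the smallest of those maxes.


Find max of each group:
  Group 1: [3, 48, 2, 9, 11] -> max = 48
  Group 2: [44, 48, 41] -> max = 48
Maxes: [48, 48]
Minimum of maxes = 48
Final answer: 48


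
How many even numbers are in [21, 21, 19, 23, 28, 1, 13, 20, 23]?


Check each element:
  21 is odd
  21 is odd
  19 is odd
  23 is odd
  28 is even
  1 is odd
  13 is odd
  20 is even
  23 is odd
Evens: [28, 20]
Count of evens = 2
Final answer: 2


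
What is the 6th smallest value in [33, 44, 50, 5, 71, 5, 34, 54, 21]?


Sort ascending: [5, 5, 21, 33, 34, 44, 50, 54, 71]
The 6th element (1-indexed) is at index 5.
Value = 44
Final answer: 44


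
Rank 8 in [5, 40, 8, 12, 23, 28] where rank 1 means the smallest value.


Sort ascending: [5, 8, 12, 23, 28, 40]
Find 8 in the sorted list.
8 is at position 2 (1-indexed).
Final answer: 2


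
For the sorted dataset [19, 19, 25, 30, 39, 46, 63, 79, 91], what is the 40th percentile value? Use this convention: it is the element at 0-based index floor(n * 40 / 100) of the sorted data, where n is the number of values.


The dataset has n = 9 elements.
Index = floor(9 * 40 / 100) = floor(360 / 100) = floor(3.6) = 3
Counting from index 0 in the sorted data, the element at index 3 is 30.
Final answer: 30


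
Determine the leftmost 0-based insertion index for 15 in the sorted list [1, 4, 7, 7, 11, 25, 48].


List is sorted: [1, 4, 7, 7, 11, 25, 48]
We need the leftmost position where 15 can be inserted, i.e. the first index whose element is >= 15 (or the end of the list if none is).
Binary search with low=0, high=7 (0-based indices):
  low=0, high=7, mid=3: a[3]=7 < 15, so low = 4
  low=4, high=7, mid=5: a[5]=25 >= 15, so high = 5
  low=4, high=5, mid=4: a[4]=11 < 15, so low = 5
Now low = high = 5, so the insertion index is 5.
Final answer: 5


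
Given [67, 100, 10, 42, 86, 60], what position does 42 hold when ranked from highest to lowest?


Sort descending: [100, 86, 67, 60, 42, 10]
Find 42 in the sorted list.
42 is at position 5.
Final answer: 5


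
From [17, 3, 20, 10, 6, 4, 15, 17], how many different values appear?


List all unique values:
Distinct values: [3, 4, 6, 10, 15, 17, 20]
Count = 7
Final answer: 7


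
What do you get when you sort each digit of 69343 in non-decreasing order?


The number 69343 has digits: 6, 9, 3, 4, 3
Sorted: 3, 3, 4, 6, 9
Joining the sorted digits gives the result.
Final answer: 33469


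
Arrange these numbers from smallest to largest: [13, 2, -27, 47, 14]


Original list: [13, 2, -27, 47, 14]
Repeatedly take the smallest remaining element:
  Remaining [13, 2, -27, 47, 14] -> smallest is -27
  Remaining [13, 2, 47, 14] -> smallest is 2
  Remaining [13, 47, 14] -> smallest is 13
  Remaining [47, 14] -> smallest is 14
  Remaining [47] -> smallest is 47
Collecting the picks in order gives the sorted list.
Final answer: [-27, 2, 13, 14, 47]


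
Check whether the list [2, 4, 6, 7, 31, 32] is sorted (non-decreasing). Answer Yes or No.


Check consecutive pairs:
  2 <= 4? True
  4 <= 6? True
  6 <= 7? True
  7 <= 31? True
  31 <= 32? True
Every consecutive pair is in order, so the list is non-decreasing.
Final answer: Yes


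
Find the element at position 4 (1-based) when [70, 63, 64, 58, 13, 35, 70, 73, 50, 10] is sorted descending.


Sort descending: [73, 70, 70, 64, 63, 58, 50, 35, 13, 10]
The 4th element (1-indexed) is at index 3.
Value = 64
Final answer: 64


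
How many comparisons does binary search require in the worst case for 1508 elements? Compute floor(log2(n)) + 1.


Binary search halves the search space each step.
Maximum comparisons = floor(log2(1508)) + 1
log2(1508) = 10.5584
floor(log2(1508)) = 10, so 10 + 1 = 11
Final answer: 11


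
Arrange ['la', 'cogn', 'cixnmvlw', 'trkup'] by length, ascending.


Compute lengths:
  'la' has length 2
  'cogn' has length 4
  'cixnmvlw' has length 8
  'trkup' has length 5
Lengths in increasing order: 2 < 4 < 5 < 8
Listing the words in that order gives the answer.
Final answer: ['la', 'cogn', 'trkup', 'cixnmvlw']


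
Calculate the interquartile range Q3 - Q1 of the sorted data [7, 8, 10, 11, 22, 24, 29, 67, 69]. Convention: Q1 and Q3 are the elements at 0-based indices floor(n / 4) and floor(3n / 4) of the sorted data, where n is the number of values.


The data has n = 9 elements.
Q1 index = floor(9 / 4) = floor(2.25) = 2; Q3 index = floor(3 * 9 / 4) = floor(6.75) = 6
Q1 = element at index 2 = 10
Q3 = element at index 6 = 29
IQR = 29 - 10 = 19
Final answer: 19


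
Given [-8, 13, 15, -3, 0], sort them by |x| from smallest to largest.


Compute absolute values:
  |-8| = 8
  |13| = 13
  |15| = 15
  |-3| = 3
  |0| = 0
Absolute values in increasing order: 0 < 3 < 8 < 13 < 15
Listing the original numbers in that order gives the answer.
Final answer: [0, -3, -8, 13, 15]


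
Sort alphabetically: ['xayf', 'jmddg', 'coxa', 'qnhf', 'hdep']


Compare strings character by character (the first differing letter decides):
  'coxa' < 'hdep' since 'c' < 'h' at position 1
  'hdep' < 'jmddg' since 'h' < 'j' at position 1
  'jmddg' < 'qnhf' since 'j' < 'q' at position 1
  'qnhf' < 'xayf' since 'q' < 'x' at position 1
Chaining these comparisons gives the alphabetical order.
Final answer: ['coxa', 'hdep', 'jmddg', 'qnhf', 'xayf']


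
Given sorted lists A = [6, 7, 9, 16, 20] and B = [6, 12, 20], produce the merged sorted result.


List A: [6, 7, 9, 16, 20]
List B: [6, 12, 20]
Repeatedly compare the front elements and take the smaller:
  6 vs 6 -> take 6
  7 vs 6 -> take 6
  7 vs 12 -> take 7
  9 vs 12 -> take 9
  16 vs 12 -> take 12
  16 vs 20 -> take 16
  20 vs 20 -> take 20
  A is exhausted; append the rest of B: [20]
Final answer: [6, 6, 7, 9, 12, 16, 20, 20]


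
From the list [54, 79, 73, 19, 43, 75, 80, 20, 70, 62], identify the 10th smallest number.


Sort ascending: [19, 20, 43, 54, 62, 70, 73, 75, 79, 80]
The 10th element (1-indexed) is at index 9.
Value = 80
Final answer: 80


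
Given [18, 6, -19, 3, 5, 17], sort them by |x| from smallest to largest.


Compute absolute values:
  |18| = 18
  |6| = 6
  |-19| = 19
  |3| = 3
  |5| = 5
  |17| = 17
Absolute values in increasing order: 3 < 5 < 6 < 17 < 18 < 19
Listing the original numbers in that order gives the answer.
Final answer: [3, 5, 6, 17, 18, -19]


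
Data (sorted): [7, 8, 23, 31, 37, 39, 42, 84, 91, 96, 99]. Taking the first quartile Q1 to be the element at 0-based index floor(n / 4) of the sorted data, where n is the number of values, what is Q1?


The list has n = 11 elements.
Q1 index = floor(11 / 4) = floor(2.75) = 2
Counting from index 0 in the sorted data, the element at index 2 is 23.
Final answer: 23


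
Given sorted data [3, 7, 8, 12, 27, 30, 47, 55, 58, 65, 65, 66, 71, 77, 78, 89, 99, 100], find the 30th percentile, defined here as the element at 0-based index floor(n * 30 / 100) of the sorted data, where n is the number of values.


The dataset has n = 18 elements.
Index = floor(18 * 30 / 100) = floor(540 / 100) = floor(5.4) = 5
Counting from index 0 in the sorted data, the element at index 5 is 30.
Final answer: 30


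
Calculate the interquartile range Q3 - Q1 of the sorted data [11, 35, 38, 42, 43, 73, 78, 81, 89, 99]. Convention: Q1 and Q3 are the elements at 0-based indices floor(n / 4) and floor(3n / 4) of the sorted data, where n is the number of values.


The data has n = 10 elements.
Q1 index = floor(10 / 4) = floor(2.5) = 2; Q3 index = floor(3 * 10 / 4) = floor(7.5) = 7
Q1 = element at index 2 = 38
Q3 = element at index 7 = 81
IQR = 81 - 38 = 43
Final answer: 43


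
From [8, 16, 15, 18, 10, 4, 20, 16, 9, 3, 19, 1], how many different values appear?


List all unique values:
Distinct values: [1, 3, 4, 8, 9, 10, 15, 16, 18, 19, 20]
Count = 11
Final answer: 11


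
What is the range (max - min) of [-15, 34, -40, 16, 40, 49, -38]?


Maximum value: 49
Minimum value: -40
Range = 49 - (-40) = 89
Final answer: 89


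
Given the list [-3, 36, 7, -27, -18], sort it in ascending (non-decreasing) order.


Original list: [-3, 36, 7, -27, -18]
Repeatedly take the smallest remaining element:
  Remaining [-3, 36, 7, -27, -18] -> smallest is -27
  Remaining [-3, 36, 7, -18] -> smallest is -18
  Remaining [-3, 36, 7] -> smallest is -3
  Remaining [36, 7] -> smallest is 7
  Remaining [36] -> smallest is 36
Collecting the picks in order gives the sorted list.
Final answer: [-27, -18, -3, 7, 36]


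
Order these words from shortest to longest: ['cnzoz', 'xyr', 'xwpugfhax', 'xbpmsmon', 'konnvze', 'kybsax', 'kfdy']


Compute lengths:
  'cnzoz' has length 5
  'xyr' has length 3
  'xwpugfhax' has length 9
  'xbpmsmon' has length 8
  'konnvze' has length 7
  'kybsax' has length 6
  'kfdy' has length 4
Lengths in increasing order: 3 < 4 < 5 < 6 < 7 < 8 < 9
Listing the words in that order gives the answer.
Final answer: ['xyr', 'kfdy', 'cnzoz', 'kybsax', 'konnvze', 'xbpmsmon', 'xwpugfhax']


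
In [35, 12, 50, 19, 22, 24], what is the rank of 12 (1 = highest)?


Sort descending: [50, 35, 24, 22, 19, 12]
Find 12 in the sorted list.
12 is at position 6.
Final answer: 6


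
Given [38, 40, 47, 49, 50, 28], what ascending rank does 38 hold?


Sort ascending: [28, 38, 40, 47, 49, 50]
Find 38 in the sorted list.
38 is at position 2 (1-indexed).
Final answer: 2


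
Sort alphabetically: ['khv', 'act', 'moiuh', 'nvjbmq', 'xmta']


Compare strings character by character (the first differing letter decides):
  'act' < 'khv' since 'a' < 'k' at position 1
  'khv' < 'moiuh' since 'k' < 'm' at position 1
  'moiuh' < 'nvjbmq' since 'm' < 'n' at position 1
  'nvjbmq' < 'xmta' since 'n' < 'x' at position 1
Chaining these comparisons gives the alphabetical order.
Final answer: ['act', 'khv', 'moiuh', 'nvjbmq', 'xmta']


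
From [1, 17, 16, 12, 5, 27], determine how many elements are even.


Check each element:
  1 is odd
  17 is odd
  16 is even
  12 is even
  5 is odd
  27 is odd
Evens: [16, 12]
Count of evens = 2
Final answer: 2


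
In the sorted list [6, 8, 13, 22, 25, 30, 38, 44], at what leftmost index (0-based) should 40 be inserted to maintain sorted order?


List is sorted: [6, 8, 13, 22, 25, 30, 38, 44]
We need the leftmost position where 40 can be inserted, i.e. the first index whose element is >= 40 (or the end of the list if none is).
Binary search with low=0, high=8 (0-based indices):
  low=0, high=8, mid=4: a[4]=25 < 40, so low = 5
  low=5, high=8, mid=6: a[6]=38 < 40, so low = 7
  low=7, high=8, mid=7: a[7]=44 >= 40, so high = 7
Now low = high = 7, so the insertion index is 7.
Final answer: 7


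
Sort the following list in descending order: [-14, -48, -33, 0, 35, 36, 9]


Original list: [-14, -48, -33, 0, 35, 36, 9]
Repeatedly take the largest remaining element:
  Remaining [-14, -48, -33, 0, 35, 36, 9] -> largest is 36
  Remaining [-14, -48, -33, 0, 35, 9] -> largest is 35
  Remaining [-14, -48, -33, 0, 9] -> largest is 9
  Remaining [-14, -48, -33, 0] -> largest is 0
  Remaining [-14, -48, -33] -> largest is -14
  Remaining [-48, -33] -> largest is -33
  Remaining [-48] -> largest is -48
Collecting the picks in order gives the descending list.
Final answer: [36, 35, 9, 0, -14, -33, -48]


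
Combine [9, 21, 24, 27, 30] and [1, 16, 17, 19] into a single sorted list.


List A: [9, 21, 24, 27, 30]
List B: [1, 16, 17, 19]
Repeatedly compare the front elements and take the smaller:
  9 vs 1 -> take 1
  9 vs 16 -> take 9
  21 vs 16 -> take 16
  21 vs 17 -> take 17
  21 vs 19 -> take 19
  B is exhausted; append the rest of A: [21, 24, 27, 30]
Final answer: [1, 9, 16, 17, 19, 21, 24, 27, 30]


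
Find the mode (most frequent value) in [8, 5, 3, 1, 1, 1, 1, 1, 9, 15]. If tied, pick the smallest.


Count the frequency of each value:
  1 appears 5 time(s)
  3 appears 1 time(s)
  5 appears 1 time(s)
  8 appears 1 time(s)
  9 appears 1 time(s)
  15 appears 1 time(s)
Maximum frequency is 5.
Only 1 reaches that frequency, so it is the mode.
Final answer: 1


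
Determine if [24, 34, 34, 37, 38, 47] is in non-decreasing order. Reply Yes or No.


Check consecutive pairs:
  24 <= 34? True
  34 <= 34? True
  34 <= 37? True
  37 <= 38? True
  38 <= 47? True
Every consecutive pair is in order, so the list is non-decreasing.
Final answer: Yes


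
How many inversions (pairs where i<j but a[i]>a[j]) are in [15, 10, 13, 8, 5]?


For each element, count the later elements that are smaller than it:
  15 (index 0): smaller elements after it = [10, 13, 8, 5] -> 4
  10 (index 1): smaller elements after it = [8, 5] -> 2
  13 (index 2): smaller elements after it = [8, 5] -> 2
  8 (index 3): smaller elements after it = [5] -> 1
Total inversions = 4 + 2 + 2 + 1 = 9
Final answer: 9


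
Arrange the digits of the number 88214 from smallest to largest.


The number 88214 has digits: 8, 8, 2, 1, 4
Sorted: 1, 2, 4, 8, 8
Joining the sorted digits gives the result.
Final answer: 12488


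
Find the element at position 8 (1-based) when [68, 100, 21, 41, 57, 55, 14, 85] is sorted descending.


Sort descending: [100, 85, 68, 57, 55, 41, 21, 14]
The 8th element (1-indexed) is at index 7.
Value = 14
Final answer: 14


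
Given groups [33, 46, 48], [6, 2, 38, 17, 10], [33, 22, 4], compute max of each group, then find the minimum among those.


Find max of each group:
  Group 1: [33, 46, 48] -> max = 48
  Group 2: [6, 2, 38, 17, 10] -> max = 38
  Group 3: [33, 22, 4] -> max = 33
Maxes: [48, 38, 33]
Minimum of maxes = 33
Final answer: 33


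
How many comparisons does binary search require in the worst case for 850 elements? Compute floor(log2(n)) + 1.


Binary search halves the search space each step.
Maximum comparisons = floor(log2(850)) + 1
log2(850) = 9.7313
floor(log2(850)) = 9, so 9 + 1 = 10
Final answer: 10


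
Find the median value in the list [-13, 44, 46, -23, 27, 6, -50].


First, sort the list: [-50, -23, -13, 6, 27, 44, 46]
The list has 7 elements (odd count).
The middle index is 3 (0-based), and the element there is 6.
Final answer: 6


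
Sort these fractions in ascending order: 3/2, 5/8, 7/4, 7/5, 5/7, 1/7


Convert to decimal for comparison:
  3/2 = 1.5
  5/8 = 0.625
  7/4 = 1.75
  7/5 = 1.4
  5/7 = 0.7143
  1/7 = 0.1429
Decimals in increasing order: 0.1429 < 0.625 < 0.7143 < 1.4 < 1.5 < 1.75
Writing each back as its fraction gives the sorted order.
Final answer: 1/7, 5/8, 5/7, 7/5, 3/2, 7/4


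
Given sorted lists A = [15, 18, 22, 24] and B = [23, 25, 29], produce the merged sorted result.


List A: [15, 18, 22, 24]
List B: [23, 25, 29]
Repeatedly compare the front elements and take the smaller:
  15 vs 23 -> take 15
  18 vs 23 -> take 18
  22 vs 23 -> take 22
  24 vs 23 -> take 23
  24 vs 25 -> take 24
  A is exhausted; append the rest of B: [25, 29]
Final answer: [15, 18, 22, 23, 24, 25, 29]


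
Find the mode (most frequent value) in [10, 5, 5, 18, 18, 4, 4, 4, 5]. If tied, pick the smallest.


Count the frequency of each value:
  4 appears 3 time(s)
  5 appears 3 time(s)
  10 appears 1 time(s)
  18 appears 2 time(s)
Maximum frequency is 3.
Values reaching that frequency: [4, 5]; the smallest is 4.
Final answer: 4


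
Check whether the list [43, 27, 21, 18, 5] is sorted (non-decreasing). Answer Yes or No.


Check consecutive pairs:
  43 <= 27? False
  27 <= 21? False
  21 <= 18? False
  18 <= 5? False
4 consecutive pair(s) are out of order, so the list is not sorted.
Final answer: No


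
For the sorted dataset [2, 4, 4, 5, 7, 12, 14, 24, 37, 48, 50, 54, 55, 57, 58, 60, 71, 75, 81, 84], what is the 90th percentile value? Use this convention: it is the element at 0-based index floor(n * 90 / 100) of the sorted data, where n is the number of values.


The dataset has n = 20 elements.
Index = floor(20 * 90 / 100) = floor(1800 / 100) = floor(18) = 18
Counting from index 0 in the sorted data, the element at index 18 is 81.
Final answer: 81


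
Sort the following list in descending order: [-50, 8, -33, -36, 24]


Original list: [-50, 8, -33, -36, 24]
Repeatedly take the largest remaining element:
  Remaining [-50, 8, -33, -36, 24] -> largest is 24
  Remaining [-50, 8, -33, -36] -> largest is 8
  Remaining [-50, -33, -36] -> largest is -33
  Remaining [-50, -36] -> largest is -36
  Remaining [-50] -> largest is -50
Collecting the picks in order gives the descending list.
Final answer: [24, 8, -33, -36, -50]


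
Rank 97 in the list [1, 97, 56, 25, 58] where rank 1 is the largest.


Sort descending: [97, 58, 56, 25, 1]
Find 97 in the sorted list.
97 is at position 1.
Final answer: 1


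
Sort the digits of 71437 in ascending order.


The number 71437 has digits: 7, 1, 4, 3, 7
Sorted: 1, 3, 4, 7, 7
Joining the sorted digits gives the result.
Final answer: 13477


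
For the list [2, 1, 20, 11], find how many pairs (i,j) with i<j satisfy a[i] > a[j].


For each element, count the later elements that are smaller than it:
  2 (index 0): smaller elements after it = [1] -> 1
  1 (index 1): smaller elements after it = [] -> 0
  20 (index 2): smaller elements after it = [11] -> 1
Total inversions = 1 + 0 + 1 = 2
Final answer: 2


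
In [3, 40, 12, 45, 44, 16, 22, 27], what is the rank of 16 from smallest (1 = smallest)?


Sort ascending: [3, 12, 16, 22, 27, 40, 44, 45]
Find 16 in the sorted list.
16 is at position 3 (1-indexed).
Final answer: 3


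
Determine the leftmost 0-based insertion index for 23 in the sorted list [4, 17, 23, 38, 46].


List is sorted: [4, 17, 23, 38, 46]
We need the leftmost position where 23 can be inserted, i.e. the first index whose element is >= 23 (or the end of the list if none is).
Binary search with low=0, high=5 (0-based indices):
  low=0, high=5, mid=2: a[2]=23 >= 23, so high = 2
  low=0, high=2, mid=1: a[1]=17 < 23, so low = 2
Now low = high = 2, so the insertion index is 2.
Final answer: 2


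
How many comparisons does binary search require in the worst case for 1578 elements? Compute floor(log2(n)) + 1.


Binary search halves the search space each step.
Maximum comparisons = floor(log2(1578)) + 1
log2(1578) = 10.6239
floor(log2(1578)) = 10, so 10 + 1 = 11
Final answer: 11


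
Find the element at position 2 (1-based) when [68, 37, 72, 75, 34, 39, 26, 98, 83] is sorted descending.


Sort descending: [98, 83, 75, 72, 68, 39, 37, 34, 26]
The 2nd element (1-indexed) is at index 1.
Value = 83
Final answer: 83


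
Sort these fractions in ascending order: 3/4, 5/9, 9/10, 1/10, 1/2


Convert to decimal for comparison:
  3/4 = 0.75
  5/9 = 0.5556
  9/10 = 0.9
  1/10 = 0.1
  1/2 = 0.5
Decimals in increasing order: 0.1 < 0.5 < 0.5556 < 0.75 < 0.9
Writing each back as its fraction gives the sorted order.
Final answer: 1/10, 1/2, 5/9, 3/4, 9/10


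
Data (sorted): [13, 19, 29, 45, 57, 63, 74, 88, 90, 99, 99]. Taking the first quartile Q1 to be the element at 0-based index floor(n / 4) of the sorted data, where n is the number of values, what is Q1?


The list has n = 11 elements.
Q1 index = floor(11 / 4) = floor(2.75) = 2
Counting from index 0 in the sorted data, the element at index 2 is 29.
Final answer: 29


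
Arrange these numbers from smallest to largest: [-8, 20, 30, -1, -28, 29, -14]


Original list: [-8, 20, 30, -1, -28, 29, -14]
Repeatedly take the smallest remaining element:
  Remaining [-8, 20, 30, -1, -28, 29, -14] -> smallest is -28
  Remaining [-8, 20, 30, -1, 29, -14] -> smallest is -14
  Remaining [-8, 20, 30, -1, 29] -> smallest is -8
  Remaining [20, 30, -1, 29] -> smallest is -1
  Remaining [20, 30, 29] -> smallest is 20
  Remaining [30, 29] -> smallest is 29
  Remaining [30] -> smallest is 30
Collecting the picks in order gives the sorted list.
Final answer: [-28, -14, -8, -1, 20, 29, 30]


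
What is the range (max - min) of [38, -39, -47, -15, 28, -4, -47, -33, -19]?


Maximum value: 38
Minimum value: -47
Range = 38 - (-47) = 85
Final answer: 85


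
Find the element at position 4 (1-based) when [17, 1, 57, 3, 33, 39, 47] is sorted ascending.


Sort ascending: [1, 3, 17, 33, 39, 47, 57]
The 4th element (1-indexed) is at index 3.
Value = 33
Final answer: 33


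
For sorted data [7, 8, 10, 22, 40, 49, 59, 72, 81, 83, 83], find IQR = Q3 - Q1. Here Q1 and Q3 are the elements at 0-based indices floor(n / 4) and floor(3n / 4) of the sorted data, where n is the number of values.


The data has n = 11 elements.
Q1 index = floor(11 / 4) = floor(2.75) = 2; Q3 index = floor(3 * 11 / 4) = floor(8.25) = 8
Q1 = element at index 2 = 10
Q3 = element at index 8 = 81
IQR = 81 - 10 = 71
Final answer: 71


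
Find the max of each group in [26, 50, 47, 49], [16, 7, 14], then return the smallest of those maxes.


Find max of each group:
  Group 1: [26, 50, 47, 49] -> max = 50
  Group 2: [16, 7, 14] -> max = 16
Maxes: [50, 16]
Minimum of maxes = 16
Final answer: 16


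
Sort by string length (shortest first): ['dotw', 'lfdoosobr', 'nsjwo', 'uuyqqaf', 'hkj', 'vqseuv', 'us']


Compute lengths:
  'dotw' has length 4
  'lfdoosobr' has length 9
  'nsjwo' has length 5
  'uuyqqaf' has length 7
  'hkj' has length 3
  'vqseuv' has length 6
  'us' has length 2
Lengths in increasing order: 2 < 3 < 4 < 5 < 6 < 7 < 9
Listing the words in that order gives the answer.
Final answer: ['us', 'hkj', 'dotw', 'nsjwo', 'vqseuv', 'uuyqqaf', 'lfdoosobr']


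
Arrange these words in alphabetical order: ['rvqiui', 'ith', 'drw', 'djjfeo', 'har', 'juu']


Compare strings character by character (the first differing letter decides):
  'djjfeo' < 'drw' since 'j' < 'r' at position 2
  'drw' < 'har' since 'd' < 'h' at position 1
  'har' < 'ith' since 'h' < 'i' at position 1
  'ith' < 'juu' since 'i' < 'j' at position 1
  'juu' < 'rvqiui' since 'j' < 'r' at position 1
Chaining these comparisons gives the alphabetical order.
Final answer: ['djjfeo', 'drw', 'har', 'ith', 'juu', 'rvqiui']


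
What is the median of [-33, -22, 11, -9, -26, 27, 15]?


First, sort the list: [-33, -26, -22, -9, 11, 15, 27]
The list has 7 elements (odd count).
The middle index is 3 (0-based), and the element there is -9.
Final answer: -9


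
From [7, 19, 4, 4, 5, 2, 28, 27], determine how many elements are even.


Check each element:
  7 is odd
  19 is odd
  4 is even
  4 is even
  5 is odd
  2 is even
  28 is even
  27 is odd
Evens: [4, 4, 2, 28]
Count of evens = 4
Final answer: 4


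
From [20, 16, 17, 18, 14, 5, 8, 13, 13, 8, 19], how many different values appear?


List all unique values:
Distinct values: [5, 8, 13, 14, 16, 17, 18, 19, 20]
Count = 9
Final answer: 9


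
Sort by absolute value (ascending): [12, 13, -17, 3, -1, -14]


Compute absolute values:
  |12| = 12
  |13| = 13
  |-17| = 17
  |3| = 3
  |-1| = 1
  |-14| = 14
Absolute values in increasing order: 1 < 3 < 12 < 13 < 14 < 17
Listing the original numbers in that order gives the answer.
Final answer: [-1, 3, 12, 13, -14, -17]


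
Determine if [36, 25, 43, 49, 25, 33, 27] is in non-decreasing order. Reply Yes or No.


Check consecutive pairs:
  36 <= 25? False
  25 <= 43? True
  43 <= 49? True
  49 <= 25? False
  25 <= 33? True
  33 <= 27? False
3 consecutive pair(s) are out of order, so the list is not sorted.
Final answer: No


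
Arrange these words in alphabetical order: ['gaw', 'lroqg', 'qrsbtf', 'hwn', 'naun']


Compare strings character by character (the first differing letter decides):
  'gaw' < 'hwn' since 'g' < 'h' at position 1
  'hwn' < 'lroqg' since 'h' < 'l' at position 1
  'lroqg' < 'naun' since 'l' < 'n' at position 1
  'naun' < 'qrsbtf' since 'n' < 'q' at position 1
Chaining these comparisons gives the alphabetical order.
Final answer: ['gaw', 'hwn', 'lroqg', 'naun', 'qrsbtf']


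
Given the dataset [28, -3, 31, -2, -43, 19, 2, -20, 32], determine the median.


First, sort the list: [-43, -20, -3, -2, 2, 19, 28, 31, 32]
The list has 9 elements (odd count).
The middle index is 4 (0-based), and the element there is 2.
Final answer: 2


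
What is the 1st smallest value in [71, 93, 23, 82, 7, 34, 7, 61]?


Sort ascending: [7, 7, 23, 34, 61, 71, 82, 93]
The 1st element (1-indexed) is at index 0.
Value = 7
Final answer: 7


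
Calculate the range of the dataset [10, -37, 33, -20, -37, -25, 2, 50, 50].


Maximum value: 50
Minimum value: -37
Range = 50 - (-37) = 87
Final answer: 87


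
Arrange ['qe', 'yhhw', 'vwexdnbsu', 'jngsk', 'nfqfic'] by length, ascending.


Compute lengths:
  'qe' has length 2
  'yhhw' has length 4
  'vwexdnbsu' has length 9
  'jngsk' has length 5
  'nfqfic' has length 6
Lengths in increasing order: 2 < 4 < 5 < 6 < 9
Listing the words in that order gives the answer.
Final answer: ['qe', 'yhhw', 'jngsk', 'nfqfic', 'vwexdnbsu']


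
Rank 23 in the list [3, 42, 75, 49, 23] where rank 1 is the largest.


Sort descending: [75, 49, 42, 23, 3]
Find 23 in the sorted list.
23 is at position 4.
Final answer: 4


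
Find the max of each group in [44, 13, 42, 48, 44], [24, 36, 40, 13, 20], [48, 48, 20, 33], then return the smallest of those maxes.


Find max of each group:
  Group 1: [44, 13, 42, 48, 44] -> max = 48
  Group 2: [24, 36, 40, 13, 20] -> max = 40
  Group 3: [48, 48, 20, 33] -> max = 48
Maxes: [48, 40, 48]
Minimum of maxes = 40
Final answer: 40


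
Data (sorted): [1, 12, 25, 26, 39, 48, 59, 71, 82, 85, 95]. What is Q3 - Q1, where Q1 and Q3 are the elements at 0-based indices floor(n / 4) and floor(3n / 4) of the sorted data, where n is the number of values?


The data has n = 11 elements.
Q1 index = floor(11 / 4) = floor(2.75) = 2; Q3 index = floor(3 * 11 / 4) = floor(8.25) = 8
Q1 = element at index 2 = 25
Q3 = element at index 8 = 82
IQR = 82 - 25 = 57
Final answer: 57


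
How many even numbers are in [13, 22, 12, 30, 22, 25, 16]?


Check each element:
  13 is odd
  22 is even
  12 is even
  30 is even
  22 is even
  25 is odd
  16 is even
Evens: [22, 12, 30, 22, 16]
Count of evens = 5
Final answer: 5


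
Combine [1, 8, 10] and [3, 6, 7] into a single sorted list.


List A: [1, 8, 10]
List B: [3, 6, 7]
Repeatedly compare the front elements and take the smaller:
  1 vs 3 -> take 1
  8 vs 3 -> take 3
  8 vs 6 -> take 6
  8 vs 7 -> take 7
  B is exhausted; append the rest of A: [8, 10]
Final answer: [1, 3, 6, 7, 8, 10]


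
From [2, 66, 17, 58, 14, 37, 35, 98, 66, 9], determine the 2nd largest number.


Sort descending: [98, 66, 66, 58, 37, 35, 17, 14, 9, 2]
The 2nd element (1-indexed) is at index 1.
Value = 66
Final answer: 66


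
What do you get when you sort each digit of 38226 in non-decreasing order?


The number 38226 has digits: 3, 8, 2, 2, 6
Sorted: 2, 2, 3, 6, 8
Joining the sorted digits gives the result.
Final answer: 22368


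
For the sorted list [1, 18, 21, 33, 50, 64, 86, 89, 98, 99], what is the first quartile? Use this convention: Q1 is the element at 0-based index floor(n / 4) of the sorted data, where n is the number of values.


The list has n = 10 elements.
Q1 index = floor(10 / 4) = floor(2.5) = 2
Counting from index 0 in the sorted data, the element at index 2 is 21.
Final answer: 21


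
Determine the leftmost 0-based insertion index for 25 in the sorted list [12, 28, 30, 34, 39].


List is sorted: [12, 28, 30, 34, 39]
We need the leftmost position where 25 can be inserted, i.e. the first index whose element is >= 25 (or the end of the list if none is).
Binary search with low=0, high=5 (0-based indices):
  low=0, high=5, mid=2: a[2]=30 >= 25, so high = 2
  low=0, high=2, mid=1: a[1]=28 >= 25, so high = 1
  low=0, high=1, mid=0: a[0]=12 < 25, so low = 1
Now low = high = 1, so the insertion index is 1.
Final answer: 1


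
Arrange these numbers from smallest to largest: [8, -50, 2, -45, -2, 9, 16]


Original list: [8, -50, 2, -45, -2, 9, 16]
Repeatedly take the smallest remaining element:
  Remaining [8, -50, 2, -45, -2, 9, 16] -> smallest is -50
  Remaining [8, 2, -45, -2, 9, 16] -> smallest is -45
  Remaining [8, 2, -2, 9, 16] -> smallest is -2
  Remaining [8, 2, 9, 16] -> smallest is 2
  Remaining [8, 9, 16] -> smallest is 8
  Remaining [9, 16] -> smallest is 9
  Remaining [16] -> smallest is 16
Collecting the picks in order gives the sorted list.
Final answer: [-50, -45, -2, 2, 8, 9, 16]


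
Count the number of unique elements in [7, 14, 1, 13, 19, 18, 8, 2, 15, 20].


List all unique values:
Distinct values: [1, 2, 7, 8, 13, 14, 15, 18, 19, 20]
Count = 10
Final answer: 10


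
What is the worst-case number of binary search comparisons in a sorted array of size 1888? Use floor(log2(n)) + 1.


Binary search halves the search space each step.
Maximum comparisons = floor(log2(1888)) + 1
log2(1888) = 10.8826
floor(log2(1888)) = 10, so 10 + 1 = 11
Final answer: 11


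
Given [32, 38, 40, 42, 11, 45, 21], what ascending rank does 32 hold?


Sort ascending: [11, 21, 32, 38, 40, 42, 45]
Find 32 in the sorted list.
32 is at position 3 (1-indexed).
Final answer: 3


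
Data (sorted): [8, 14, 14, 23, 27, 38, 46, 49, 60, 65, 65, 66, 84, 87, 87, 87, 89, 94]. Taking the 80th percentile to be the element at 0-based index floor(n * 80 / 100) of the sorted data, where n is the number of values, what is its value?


The dataset has n = 18 elements.
Index = floor(18 * 80 / 100) = floor(1440 / 100) = floor(14.4) = 14
Counting from index 0 in the sorted data, the element at index 14 is 87.
Final answer: 87


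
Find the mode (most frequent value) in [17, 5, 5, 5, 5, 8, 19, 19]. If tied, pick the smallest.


Count the frequency of each value:
  5 appears 4 time(s)
  8 appears 1 time(s)
  17 appears 1 time(s)
  19 appears 2 time(s)
Maximum frequency is 4.
Only 5 reaches that frequency, so it is the mode.
Final answer: 5


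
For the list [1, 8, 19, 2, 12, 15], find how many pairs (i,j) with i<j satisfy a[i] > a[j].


For each element, count the later elements that are smaller than it:
  1 (index 0): smaller elements after it = [] -> 0
  8 (index 1): smaller elements after it = [2] -> 1
  19 (index 2): smaller elements after it = [2, 12, 15] -> 3
  2 (index 3): smaller elements after it = [] -> 0
  12 (index 4): smaller elements after it = [] -> 0
Total inversions = 0 + 1 + 3 + 0 + 0 = 4
Final answer: 4


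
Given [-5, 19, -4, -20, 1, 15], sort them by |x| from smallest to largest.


Compute absolute values:
  |-5| = 5
  |19| = 19
  |-4| = 4
  |-20| = 20
  |1| = 1
  |15| = 15
Absolute values in increasing order: 1 < 4 < 5 < 15 < 19 < 20
Listing the original numbers in that order gives the answer.
Final answer: [1, -4, -5, 15, 19, -20]


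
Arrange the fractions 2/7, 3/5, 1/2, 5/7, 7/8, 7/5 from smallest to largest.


Convert to decimal for comparison:
  2/7 = 0.2857
  3/5 = 0.6
  1/2 = 0.5
  5/7 = 0.7143
  7/8 = 0.875
  7/5 = 1.4
Decimals in increasing order: 0.2857 < 0.5 < 0.6 < 0.7143 < 0.875 < 1.4
Writing each back as its fraction gives the sorted order.
Final answer: 2/7, 1/2, 3/5, 5/7, 7/8, 7/5


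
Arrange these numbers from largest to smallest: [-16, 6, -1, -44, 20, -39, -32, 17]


Original list: [-16, 6, -1, -44, 20, -39, -32, 17]
Repeatedly take the largest remaining element:
  Remaining [-16, 6, -1, -44, 20, -39, -32, 17] -> largest is 20
  Remaining [-16, 6, -1, -44, -39, -32, 17] -> largest is 17
  Remaining [-16, 6, -1, -44, -39, -32] -> largest is 6
  Remaining [-16, -1, -44, -39, -32] -> largest is -1
  Remaining [-16, -44, -39, -32] -> largest is -16
  Remaining [-44, -39, -32] -> largest is -32
  Remaining [-44, -39] -> largest is -39
  Remaining [-44] -> largest is -44
Collecting the picks in order gives the descending list.
Final answer: [20, 17, 6, -1, -16, -32, -39, -44]


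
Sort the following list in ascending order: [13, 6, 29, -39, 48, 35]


Original list: [13, 6, 29, -39, 48, 35]
Repeatedly take the smallest remaining element:
  Remaining [13, 6, 29, -39, 48, 35] -> smallest is -39
  Remaining [13, 6, 29, 48, 35] -> smallest is 6
  Remaining [13, 29, 48, 35] -> smallest is 13
  Remaining [29, 48, 35] -> smallest is 29
  Remaining [48, 35] -> smallest is 35
  Remaining [48] -> smallest is 48
Collecting the picks in order gives the sorted list.
Final answer: [-39, 6, 13, 29, 35, 48]


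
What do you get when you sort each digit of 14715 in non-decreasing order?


The number 14715 has digits: 1, 4, 7, 1, 5
Sorted: 1, 1, 4, 5, 7
Joining the sorted digits gives the result.
Final answer: 11457


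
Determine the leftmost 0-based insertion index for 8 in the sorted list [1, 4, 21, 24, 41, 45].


List is sorted: [1, 4, 21, 24, 41, 45]
We need the leftmost position where 8 can be inserted, i.e. the first index whose element is >= 8 (or the end of the list if none is).
Binary search with low=0, high=6 (0-based indices):
  low=0, high=6, mid=3: a[3]=24 >= 8, so high = 3
  low=0, high=3, mid=1: a[1]=4 < 8, so low = 2
  low=2, high=3, mid=2: a[2]=21 >= 8, so high = 2
Now low = high = 2, so the insertion index is 2.
Final answer: 2


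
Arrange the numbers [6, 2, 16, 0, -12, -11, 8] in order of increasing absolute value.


Compute absolute values:
  |6| = 6
  |2| = 2
  |16| = 16
  |0| = 0
  |-12| = 12
  |-11| = 11
  |8| = 8
Absolute values in increasing order: 0 < 2 < 6 < 8 < 11 < 12 < 16
Listing the original numbers in that order gives the answer.
Final answer: [0, 2, 6, 8, -11, -12, 16]


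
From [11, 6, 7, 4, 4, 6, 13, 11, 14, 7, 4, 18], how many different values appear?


List all unique values:
Distinct values: [4, 6, 7, 11, 13, 14, 18]
Count = 7
Final answer: 7


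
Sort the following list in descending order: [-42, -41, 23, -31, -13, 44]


Original list: [-42, -41, 23, -31, -13, 44]
Repeatedly take the largest remaining element:
  Remaining [-42, -41, 23, -31, -13, 44] -> largest is 44
  Remaining [-42, -41, 23, -31, -13] -> largest is 23
  Remaining [-42, -41, -31, -13] -> largest is -13
  Remaining [-42, -41, -31] -> largest is -31
  Remaining [-42, -41] -> largest is -41
  Remaining [-42] -> largest is -42
Collecting the picks in order gives the descending list.
Final answer: [44, 23, -13, -31, -41, -42]


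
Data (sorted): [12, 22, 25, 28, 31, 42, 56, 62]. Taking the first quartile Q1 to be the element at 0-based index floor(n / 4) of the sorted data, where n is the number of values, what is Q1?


The list has n = 8 elements.
Q1 index = floor(8 / 4) = floor(2) = 2
Counting from index 0 in the sorted data, the element at index 2 is 25.
Final answer: 25


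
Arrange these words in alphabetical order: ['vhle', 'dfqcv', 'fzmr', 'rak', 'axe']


Compare strings character by character (the first differing letter decides):
  'axe' < 'dfqcv' since 'a' < 'd' at position 1
  'dfqcv' < 'fzmr' since 'd' < 'f' at position 1
  'fzmr' < 'rak' since 'f' < 'r' at position 1
  'rak' < 'vhle' since 'r' < 'v' at position 1
Chaining these comparisons gives the alphabetical order.
Final answer: ['axe', 'dfqcv', 'fzmr', 'rak', 'vhle']


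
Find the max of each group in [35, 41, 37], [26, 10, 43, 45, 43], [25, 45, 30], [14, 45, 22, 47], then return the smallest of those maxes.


Find max of each group:
  Group 1: [35, 41, 37] -> max = 41
  Group 2: [26, 10, 43, 45, 43] -> max = 45
  Group 3: [25, 45, 30] -> max = 45
  Group 4: [14, 45, 22, 47] -> max = 47
Maxes: [41, 45, 45, 47]
Minimum of maxes = 41
Final answer: 41


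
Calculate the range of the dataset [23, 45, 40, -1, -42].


Maximum value: 45
Minimum value: -42
Range = 45 - (-42) = 87
Final answer: 87


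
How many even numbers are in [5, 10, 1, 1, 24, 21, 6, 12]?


Check each element:
  5 is odd
  10 is even
  1 is odd
  1 is odd
  24 is even
  21 is odd
  6 is even
  12 is even
Evens: [10, 24, 6, 12]
Count of evens = 4
Final answer: 4


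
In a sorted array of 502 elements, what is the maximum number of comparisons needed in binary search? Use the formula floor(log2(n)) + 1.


Binary search halves the search space each step.
Maximum comparisons = floor(log2(502)) + 1
log2(502) = 8.9715
floor(log2(502)) = 8, so 8 + 1 = 9
Final answer: 9


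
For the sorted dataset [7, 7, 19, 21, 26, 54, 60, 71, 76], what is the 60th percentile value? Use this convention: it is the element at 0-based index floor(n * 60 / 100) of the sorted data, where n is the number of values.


The dataset has n = 9 elements.
Index = floor(9 * 60 / 100) = floor(540 / 100) = floor(5.4) = 5
Counting from index 0 in the sorted data, the element at index 5 is 54.
Final answer: 54


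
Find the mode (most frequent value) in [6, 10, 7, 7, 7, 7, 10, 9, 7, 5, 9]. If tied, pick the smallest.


Count the frequency of each value:
  5 appears 1 time(s)
  6 appears 1 time(s)
  7 appears 5 time(s)
  9 appears 2 time(s)
  10 appears 2 time(s)
Maximum frequency is 5.
Only 7 reaches that frequency, so it is the mode.
Final answer: 7


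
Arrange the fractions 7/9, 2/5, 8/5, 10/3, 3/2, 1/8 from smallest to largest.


Convert to decimal for comparison:
  7/9 = 0.7778
  2/5 = 0.4
  8/5 = 1.6
  10/3 = 3.3333
  3/2 = 1.5
  1/8 = 0.125
Decimals in increasing order: 0.125 < 0.4 < 0.7778 < 1.5 < 1.6 < 3.3333
Writing each back as its fraction gives the sorted order.
Final answer: 1/8, 2/5, 7/9, 3/2, 8/5, 10/3


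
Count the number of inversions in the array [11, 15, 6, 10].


For each element, count the later elements that are smaller than it:
  11 (index 0): smaller elements after it = [6, 10] -> 2
  15 (index 1): smaller elements after it = [6, 10] -> 2
  6 (index 2): smaller elements after it = [] -> 0
Total inversions = 2 + 2 + 0 = 4
Final answer: 4


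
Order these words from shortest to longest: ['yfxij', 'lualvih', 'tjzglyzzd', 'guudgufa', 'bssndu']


Compute lengths:
  'yfxij' has length 5
  'lualvih' has length 7
  'tjzglyzzd' has length 9
  'guudgufa' has length 8
  'bssndu' has length 6
Lengths in increasing order: 5 < 6 < 7 < 8 < 9
Listing the words in that order gives the answer.
Final answer: ['yfxij', 'bssndu', 'lualvih', 'guudgufa', 'tjzglyzzd']
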